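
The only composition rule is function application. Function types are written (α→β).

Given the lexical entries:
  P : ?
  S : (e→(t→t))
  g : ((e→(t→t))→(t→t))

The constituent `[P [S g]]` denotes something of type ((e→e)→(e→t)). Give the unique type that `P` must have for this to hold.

[P [S g]] must have type ((e→e)→(e→t)). The sister [S g] has type (t→t); that is not a function onto ((e→e)→(e→t)), so P must be the functor, of type ((t→t)→((e→e)→(e→t))).

((t→t)→((e→e)→(e→t)))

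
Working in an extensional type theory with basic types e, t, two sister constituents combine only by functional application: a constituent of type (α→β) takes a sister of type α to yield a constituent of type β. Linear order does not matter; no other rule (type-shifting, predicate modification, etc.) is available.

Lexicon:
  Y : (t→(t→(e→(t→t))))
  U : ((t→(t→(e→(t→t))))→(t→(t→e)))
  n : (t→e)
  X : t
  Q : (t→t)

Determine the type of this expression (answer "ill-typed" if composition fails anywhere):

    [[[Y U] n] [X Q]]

ill-typed

[Y U] — U of type ((t→(t→(e→(t→t))))→(t→(t→e))) combines with Y of type (t→(t→(e→(t→t)))): type (t→(t→e)).
[[Y U] n]: (t→(t→e)) with (t→e) — neither is a function whose domain matches the other; composition fails here.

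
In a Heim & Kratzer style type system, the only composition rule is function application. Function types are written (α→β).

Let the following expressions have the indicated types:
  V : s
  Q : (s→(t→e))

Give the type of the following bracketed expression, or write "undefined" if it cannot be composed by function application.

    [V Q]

At [V Q], Q : (s→(t→e)) takes V : s, giving (t→e).

(t→e)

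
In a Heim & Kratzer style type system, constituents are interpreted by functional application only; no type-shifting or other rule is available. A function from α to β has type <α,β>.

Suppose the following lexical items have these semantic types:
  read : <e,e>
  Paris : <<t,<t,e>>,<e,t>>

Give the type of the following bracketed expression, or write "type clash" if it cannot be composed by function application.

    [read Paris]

type clash

[read Paris]: <e,e> with <<t,<t,e>>,<e,t>> — neither is a function whose domain matches the other; composition fails here.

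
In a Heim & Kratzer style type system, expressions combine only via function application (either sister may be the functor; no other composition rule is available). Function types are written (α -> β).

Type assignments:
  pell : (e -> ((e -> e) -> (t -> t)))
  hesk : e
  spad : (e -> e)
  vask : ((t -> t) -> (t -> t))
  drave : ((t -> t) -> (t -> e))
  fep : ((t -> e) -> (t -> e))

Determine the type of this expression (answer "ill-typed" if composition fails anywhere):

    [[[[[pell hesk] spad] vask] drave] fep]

[pell hesk]: (e -> ((e -> e) -> (t -> t))) applied to e yields ((e -> e) -> (t -> t)).
[[pell hesk] spad]: ((e -> e) -> (t -> t)) applied to (e -> e) yields (t -> t).
[[[pell hesk] spad] vask]: ((t -> t) -> (t -> t)) applied to (t -> t) yields (t -> t).
[[[[pell hesk] spad] vask] drave]: ((t -> t) -> (t -> e)) applied to (t -> t) yields (t -> e).
[[[[[pell hesk] spad] vask] drave] fep]: ((t -> e) -> (t -> e)) applied to (t -> e) yields (t -> e).

(t -> e)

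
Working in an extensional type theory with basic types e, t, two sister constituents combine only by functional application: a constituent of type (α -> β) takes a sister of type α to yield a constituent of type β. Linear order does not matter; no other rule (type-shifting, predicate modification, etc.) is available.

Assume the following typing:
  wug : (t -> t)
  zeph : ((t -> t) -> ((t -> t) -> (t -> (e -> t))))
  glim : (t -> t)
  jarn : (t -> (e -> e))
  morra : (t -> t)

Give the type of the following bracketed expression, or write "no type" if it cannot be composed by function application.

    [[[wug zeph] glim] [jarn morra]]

At [wug zeph], zeph : ((t -> t) -> ((t -> t) -> (t -> (e -> t)))) takes wug : (t -> t), giving ((t -> t) -> (t -> (e -> t))).
At [[wug zeph] glim], [wug zeph] : ((t -> t) -> (t -> (e -> t))) takes glim : (t -> t), giving (t -> (e -> t)).
[jarn morra]: (t -> (e -> e)) with (t -> t) — neither is a function whose domain matches the other; composition fails here.

no type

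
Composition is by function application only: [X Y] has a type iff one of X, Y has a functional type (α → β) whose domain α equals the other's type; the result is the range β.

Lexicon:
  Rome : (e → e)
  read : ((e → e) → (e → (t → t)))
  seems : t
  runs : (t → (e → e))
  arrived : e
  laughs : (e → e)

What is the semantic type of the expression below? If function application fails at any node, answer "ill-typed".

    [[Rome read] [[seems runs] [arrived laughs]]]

[Rome read]: functor read : ((e → e) → (e → (t → t))), argument Rome : (e → e); result (e → (t → t)).
[seems runs]: functor runs : (t → (e → e)), argument seems : t; result (e → e).
[arrived laughs]: functor laughs : (e → e), argument arrived : e; result e.
[[seems runs] [arrived laughs]]: functor [seems runs] : (e → e), argument [arrived laughs] : e; result e.
[[Rome read] [[seems runs] [arrived laughs]]]: functor [Rome read] : (e → (t → t)), argument [[seems runs] [arrived laughs]] : e; result (t → t).

(t → t)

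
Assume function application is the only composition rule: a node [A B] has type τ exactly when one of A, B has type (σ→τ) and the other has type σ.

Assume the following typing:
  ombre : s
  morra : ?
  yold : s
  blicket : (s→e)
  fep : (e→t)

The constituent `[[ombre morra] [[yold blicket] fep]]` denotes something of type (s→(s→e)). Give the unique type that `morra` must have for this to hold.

[[ombre morra] [[yold blicket] fep]] must have type (s→(s→e)). The sister [[yold blicket] fep] has type t; that is not a function onto (s→(s→e)), so [ombre morra] must be the functor, of type (t→(s→(s→e))).
[ombre morra] must have type (t→(s→(s→e))). The sister ombre has type s; that is not a function onto (t→(s→(s→e))), so morra must be the functor, of type (s→(t→(s→(s→e)))).

(s→(t→(s→(s→e))))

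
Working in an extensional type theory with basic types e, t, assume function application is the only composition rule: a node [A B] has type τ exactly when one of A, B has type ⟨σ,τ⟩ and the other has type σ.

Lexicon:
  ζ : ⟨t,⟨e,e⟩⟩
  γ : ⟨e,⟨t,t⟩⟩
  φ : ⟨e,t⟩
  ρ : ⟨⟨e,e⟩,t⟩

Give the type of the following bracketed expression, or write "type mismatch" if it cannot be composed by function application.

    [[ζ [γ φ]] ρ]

[γ φ]: ⟨e,⟨t,t⟩⟩ with ⟨e,t⟩ — neither is a function whose domain matches the other; composition fails here.

type mismatch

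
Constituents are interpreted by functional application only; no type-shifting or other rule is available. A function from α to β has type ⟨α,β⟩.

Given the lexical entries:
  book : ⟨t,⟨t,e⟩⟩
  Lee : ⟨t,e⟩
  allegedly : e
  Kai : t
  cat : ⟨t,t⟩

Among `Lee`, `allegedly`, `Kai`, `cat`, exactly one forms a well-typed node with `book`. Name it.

Kai

Lee : ⟨t,e⟩ — does not combine with book.
allegedly : e — does not combine with book.
Kai — combines: book : ⟨t,⟨t,e⟩⟩ takes Kai : t as argument, giving ⟨t,e⟩.
cat : ⟨t,t⟩ — does not combine with book.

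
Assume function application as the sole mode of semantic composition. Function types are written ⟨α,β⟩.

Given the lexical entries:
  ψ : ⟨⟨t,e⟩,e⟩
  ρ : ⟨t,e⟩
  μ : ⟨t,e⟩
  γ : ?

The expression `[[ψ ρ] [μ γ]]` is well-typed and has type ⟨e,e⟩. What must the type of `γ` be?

[[ψ ρ] [μ γ]] must have type ⟨e,e⟩. The sister [ψ ρ] has type e; that is not a function onto ⟨e,e⟩, so [μ γ] must be the functor, of type ⟨e,⟨e,e⟩⟩.
[μ γ] must have type ⟨e,⟨e,e⟩⟩. The sister μ has type ⟨t,e⟩; that is not a function onto ⟨e,⟨e,e⟩⟩, so γ must be the functor, of type ⟨⟨t,e⟩,⟨e,⟨e,e⟩⟩⟩.

⟨⟨t,e⟩,⟨e,⟨e,e⟩⟩⟩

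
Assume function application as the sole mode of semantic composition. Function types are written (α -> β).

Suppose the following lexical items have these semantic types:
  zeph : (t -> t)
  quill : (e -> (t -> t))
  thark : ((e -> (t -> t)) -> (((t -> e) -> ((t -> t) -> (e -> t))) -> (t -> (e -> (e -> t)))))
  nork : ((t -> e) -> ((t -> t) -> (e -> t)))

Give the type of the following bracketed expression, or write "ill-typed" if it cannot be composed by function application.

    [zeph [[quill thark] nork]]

[quill thark]: functor thark : ((e -> (t -> t)) -> (((t -> e) -> ((t -> t) -> (e -> t))) -> (t -> (e -> (e -> t))))), argument quill : (e -> (t -> t)); result (((t -> e) -> ((t -> t) -> (e -> t))) -> (t -> (e -> (e -> t)))).
[[quill thark] nork]: functor [quill thark] : (((t -> e) -> ((t -> t) -> (e -> t))) -> (t -> (e -> (e -> t)))), argument nork : ((t -> e) -> ((t -> t) -> (e -> t))); result (t -> (e -> (e -> t))).
At [zeph [[quill thark] nork]]: neither (t -> t) nor (t -> (e -> (e -> t))) can take the other as argument; the node is ill-typed.

ill-typed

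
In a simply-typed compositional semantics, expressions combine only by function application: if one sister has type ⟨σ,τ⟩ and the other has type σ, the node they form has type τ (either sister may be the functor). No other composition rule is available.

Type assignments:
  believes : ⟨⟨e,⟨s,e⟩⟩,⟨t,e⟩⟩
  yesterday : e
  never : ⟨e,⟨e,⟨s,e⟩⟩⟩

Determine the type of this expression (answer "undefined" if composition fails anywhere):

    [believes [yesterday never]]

[yesterday never]: never is ⟨e,⟨e,⟨s,e⟩⟩⟩, yesterday is e; result ⟨e,⟨s,e⟩⟩.
[believes [yesterday never]]: believes is ⟨⟨e,⟨s,e⟩⟩,⟨t,e⟩⟩, [yesterday never] is ⟨e,⟨s,e⟩⟩; result ⟨t,e⟩.

⟨t,e⟩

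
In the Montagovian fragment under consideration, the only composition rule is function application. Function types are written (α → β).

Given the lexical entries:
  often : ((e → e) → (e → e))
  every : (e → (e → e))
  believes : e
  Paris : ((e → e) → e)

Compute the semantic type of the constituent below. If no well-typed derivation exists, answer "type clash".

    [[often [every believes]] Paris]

e

[every believes]: (e → (e → e)) applied to e yields (e → e).
[often [every believes]]: ((e → e) → (e → e)) applied to (e → e) yields (e → e).
[[often [every believes]] Paris]: ((e → e) → e) applied to (e → e) yields e.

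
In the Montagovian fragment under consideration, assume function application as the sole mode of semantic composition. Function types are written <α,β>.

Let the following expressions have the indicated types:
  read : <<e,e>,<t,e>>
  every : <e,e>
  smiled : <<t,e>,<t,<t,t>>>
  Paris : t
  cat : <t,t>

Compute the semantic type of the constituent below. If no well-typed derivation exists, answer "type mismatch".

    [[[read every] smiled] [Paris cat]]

<t,t>

[read every]: functor read : <<e,e>,<t,e>>, argument every : <e,e>; result <t,e>.
[[read every] smiled]: functor smiled : <<t,e>,<t,<t,t>>>, argument [read every] : <t,e>; result <t,<t,t>>.
[Paris cat]: functor cat : <t,t>, argument Paris : t; result t.
[[[read every] smiled] [Paris cat]]: functor [[read every] smiled] : <t,<t,t>>, argument [Paris cat] : t; result <t,t>.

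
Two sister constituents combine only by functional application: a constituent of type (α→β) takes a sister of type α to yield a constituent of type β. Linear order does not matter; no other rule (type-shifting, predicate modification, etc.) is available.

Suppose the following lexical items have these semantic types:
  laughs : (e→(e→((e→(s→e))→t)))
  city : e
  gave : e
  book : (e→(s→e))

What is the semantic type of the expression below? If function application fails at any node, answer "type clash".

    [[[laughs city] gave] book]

t

[laughs city]: laughs is (e→(e→((e→(s→e))→t))), city is e; result (e→((e→(s→e))→t)).
[[laughs city] gave]: [laughs city] is (e→((e→(s→e))→t)), gave is e; result ((e→(s→e))→t).
[[[laughs city] gave] book]: [[laughs city] gave] is ((e→(s→e))→t), book is (e→(s→e)); result t.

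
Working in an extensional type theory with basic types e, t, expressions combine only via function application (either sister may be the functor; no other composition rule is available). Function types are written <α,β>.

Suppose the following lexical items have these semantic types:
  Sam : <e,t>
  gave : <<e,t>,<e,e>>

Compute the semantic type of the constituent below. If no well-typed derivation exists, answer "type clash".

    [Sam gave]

<e,e>

[Sam gave] — gave of type <<e,t>,<e,e>> combines with Sam of type <e,t>: type <e,e>.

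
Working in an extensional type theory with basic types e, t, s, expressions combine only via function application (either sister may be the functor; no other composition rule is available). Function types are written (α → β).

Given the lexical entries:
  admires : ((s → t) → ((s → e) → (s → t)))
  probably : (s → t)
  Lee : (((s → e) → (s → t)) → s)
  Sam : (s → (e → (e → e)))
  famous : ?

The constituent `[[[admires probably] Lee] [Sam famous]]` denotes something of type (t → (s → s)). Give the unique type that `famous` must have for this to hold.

((s → (e → (e → e))) → (s → (t → (s → s))))

[[[admires probably] Lee] [Sam famous]] is required to be (t → (s → s)). [[admires probably] Lee] : s cannot yield (t → (s → s)) as functor, so [Sam famous] : (s → (t → (s → s))).
[Sam famous] is required to be (s → (t → (s → s))). Sam : (s → (e → (e → e))) cannot yield (s → (t → (s → s))) as functor, so famous : ((s → (e → (e → e))) → (s → (t → (s → s)))).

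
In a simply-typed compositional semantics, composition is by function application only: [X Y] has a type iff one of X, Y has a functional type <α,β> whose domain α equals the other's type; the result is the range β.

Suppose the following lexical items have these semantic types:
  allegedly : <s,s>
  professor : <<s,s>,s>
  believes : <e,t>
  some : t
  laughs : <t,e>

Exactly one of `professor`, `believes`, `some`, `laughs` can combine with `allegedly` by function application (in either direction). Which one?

professor — combines: professor : <<s,s>,s> takes allegedly : <s,s> as argument, giving s.
believes : <e,t> — neither side's domain matches the other.
some : t — neither side's domain matches the other.
laughs : <t,e> — neither side's domain matches the other.

professor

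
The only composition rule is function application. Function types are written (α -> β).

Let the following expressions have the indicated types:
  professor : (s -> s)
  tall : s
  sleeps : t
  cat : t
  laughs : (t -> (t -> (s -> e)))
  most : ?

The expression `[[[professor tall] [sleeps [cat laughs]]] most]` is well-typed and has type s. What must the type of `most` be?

[[[professor tall] [sleeps [cat laughs]]] most] must have type s. The sister [[professor tall] [sleeps [cat laughs]]] has type e; that is not a function onto s, so most must be the functor, of type (e -> s).

(e -> s)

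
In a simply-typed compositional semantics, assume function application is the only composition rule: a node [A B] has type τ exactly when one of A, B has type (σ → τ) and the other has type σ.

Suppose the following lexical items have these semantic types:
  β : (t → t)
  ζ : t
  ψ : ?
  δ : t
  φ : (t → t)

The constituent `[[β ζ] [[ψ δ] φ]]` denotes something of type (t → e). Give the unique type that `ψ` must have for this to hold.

(t → ((t → t) → (t → (t → e))))

[[β ζ] [[ψ δ] φ]] is required to be (t → e). [β ζ] : t cannot yield (t → e) as functor, so [[ψ δ] φ] : (t → (t → e)).
[[ψ δ] φ] is required to be (t → (t → e)). φ : (t → t) cannot yield (t → (t → e)) as functor, so [ψ δ] : ((t → t) → (t → (t → e))).
[ψ δ] is required to be ((t → t) → (t → (t → e))). δ : t cannot yield ((t → t) → (t → (t → e))) as functor, so ψ : (t → ((t → t) → (t → (t → e)))).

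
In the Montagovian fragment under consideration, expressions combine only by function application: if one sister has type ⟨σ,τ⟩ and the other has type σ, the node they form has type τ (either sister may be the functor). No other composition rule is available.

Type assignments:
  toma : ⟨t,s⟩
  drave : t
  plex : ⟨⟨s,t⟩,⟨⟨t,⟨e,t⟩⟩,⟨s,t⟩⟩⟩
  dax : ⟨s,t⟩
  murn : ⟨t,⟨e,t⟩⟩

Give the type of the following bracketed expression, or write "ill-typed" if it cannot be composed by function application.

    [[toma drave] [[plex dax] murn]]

t

[toma drave]: toma is ⟨t,s⟩, drave is t; result s.
[plex dax]: plex is ⟨⟨s,t⟩,⟨⟨t,⟨e,t⟩⟩,⟨s,t⟩⟩⟩, dax is ⟨s,t⟩; result ⟨⟨t,⟨e,t⟩⟩,⟨s,t⟩⟩.
[[plex dax] murn]: [plex dax] is ⟨⟨t,⟨e,t⟩⟩,⟨s,t⟩⟩, murn is ⟨t,⟨e,t⟩⟩; result ⟨s,t⟩.
[[toma drave] [[plex dax] murn]]: [[plex dax] murn] is ⟨s,t⟩, [toma drave] is s; result t.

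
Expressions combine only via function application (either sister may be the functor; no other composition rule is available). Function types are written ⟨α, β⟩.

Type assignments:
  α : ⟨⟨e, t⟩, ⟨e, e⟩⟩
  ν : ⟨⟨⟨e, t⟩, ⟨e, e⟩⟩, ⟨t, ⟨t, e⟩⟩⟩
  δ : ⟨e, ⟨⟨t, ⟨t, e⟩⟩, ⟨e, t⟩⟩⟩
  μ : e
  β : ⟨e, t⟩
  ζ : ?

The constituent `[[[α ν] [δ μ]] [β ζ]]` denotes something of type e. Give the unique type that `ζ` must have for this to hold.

[[[α ν] [δ μ]] [β ζ]] must have type e. The sister [[α ν] [δ μ]] has type ⟨e, t⟩; that is not a function onto e, so [β ζ] must be the functor, of type ⟨⟨e, t⟩, e⟩.
[β ζ] must have type ⟨⟨e, t⟩, e⟩. The sister β has type ⟨e, t⟩; that is not a function onto ⟨⟨e, t⟩, e⟩, so ζ must be the functor, of type ⟨⟨e, t⟩, ⟨⟨e, t⟩, e⟩⟩.

⟨⟨e, t⟩, ⟨⟨e, t⟩, e⟩⟩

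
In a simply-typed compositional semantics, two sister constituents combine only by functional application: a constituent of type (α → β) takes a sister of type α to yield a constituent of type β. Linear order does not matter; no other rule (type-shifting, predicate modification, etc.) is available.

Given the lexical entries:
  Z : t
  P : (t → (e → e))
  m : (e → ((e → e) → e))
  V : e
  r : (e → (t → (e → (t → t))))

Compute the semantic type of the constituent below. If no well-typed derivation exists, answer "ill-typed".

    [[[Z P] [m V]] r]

(t → (e → (t → t)))

At [Z P], P : (t → (e → e)) takes Z : t, giving (e → e).
At [m V], m : (e → ((e → e) → e)) takes V : e, giving ((e → e) → e).
At [[Z P] [m V]], [m V] : ((e → e) → e) takes [Z P] : (e → e), giving e.
At [[[Z P] [m V]] r], r : (e → (t → (e → (t → t)))) takes [[Z P] [m V]] : e, giving (t → (e → (t → t))).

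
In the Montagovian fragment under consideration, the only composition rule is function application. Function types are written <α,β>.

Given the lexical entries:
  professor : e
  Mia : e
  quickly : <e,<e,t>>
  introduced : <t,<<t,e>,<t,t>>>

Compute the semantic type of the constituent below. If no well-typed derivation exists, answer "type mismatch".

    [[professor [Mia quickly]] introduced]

<<t,e>,<t,t>>

[Mia quickly]: quickly is <e,<e,t>>, Mia is e; result <e,t>.
[professor [Mia quickly]]: [Mia quickly] is <e,t>, professor is e; result t.
[[professor [Mia quickly]] introduced]: introduced is <t,<<t,e>,<t,t>>>, [professor [Mia quickly]] is t; result <<t,e>,<t,t>>.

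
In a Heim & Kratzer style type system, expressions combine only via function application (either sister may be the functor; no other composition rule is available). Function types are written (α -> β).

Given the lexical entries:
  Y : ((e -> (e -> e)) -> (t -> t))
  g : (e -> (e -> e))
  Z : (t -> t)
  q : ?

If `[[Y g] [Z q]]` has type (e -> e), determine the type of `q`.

For [[Y g] [Z q]] to have type (e -> e) with [Y g] of type (t -> t), [Z q] must be the function: [Z q] : ((t -> t) -> (e -> e)).
For [Z q] to have type ((t -> t) -> (e -> e)) with Z of type (t -> t), q must be the function: q : ((t -> t) -> ((t -> t) -> (e -> e))).

((t -> t) -> ((t -> t) -> (e -> e)))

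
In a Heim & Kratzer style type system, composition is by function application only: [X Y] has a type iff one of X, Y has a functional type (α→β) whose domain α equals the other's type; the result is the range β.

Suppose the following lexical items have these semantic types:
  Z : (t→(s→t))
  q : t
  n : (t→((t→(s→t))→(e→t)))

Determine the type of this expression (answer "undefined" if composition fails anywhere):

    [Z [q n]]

(e→t)

[q n]: functor n : (t→((t→(s→t))→(e→t))), argument q : t; result ((t→(s→t))→(e→t)).
[Z [q n]]: functor [q n] : ((t→(s→t))→(e→t)), argument Z : (t→(s→t)); result (e→t).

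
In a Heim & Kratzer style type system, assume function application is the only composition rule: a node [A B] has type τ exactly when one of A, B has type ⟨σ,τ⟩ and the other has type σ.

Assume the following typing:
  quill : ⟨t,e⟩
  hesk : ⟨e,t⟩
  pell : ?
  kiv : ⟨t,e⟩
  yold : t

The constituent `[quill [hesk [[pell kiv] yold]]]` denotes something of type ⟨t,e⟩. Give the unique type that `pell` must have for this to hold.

⟨⟨t,e⟩,⟨t,⟨⟨e,t⟩,⟨⟨t,e⟩,⟨t,e⟩⟩⟩⟩⟩

[quill [hesk [[pell kiv] yold]]] must have type ⟨t,e⟩. The sister quill has type ⟨t,e⟩; that is not a function onto ⟨t,e⟩, so [hesk [[pell kiv] yold]] must be the functor, of type ⟨⟨t,e⟩,⟨t,e⟩⟩.
[hesk [[pell kiv] yold]] must have type ⟨⟨t,e⟩,⟨t,e⟩⟩. The sister hesk has type ⟨e,t⟩; that is not a function onto ⟨⟨t,e⟩,⟨t,e⟩⟩, so [[pell kiv] yold] must be the functor, of type ⟨⟨e,t⟩,⟨⟨t,e⟩,⟨t,e⟩⟩⟩.
[[pell kiv] yold] must have type ⟨⟨e,t⟩,⟨⟨t,e⟩,⟨t,e⟩⟩⟩. The sister yold has type t; that is not a function onto ⟨⟨e,t⟩,⟨⟨t,e⟩,⟨t,e⟩⟩⟩, so [pell kiv] must be the functor, of type ⟨t,⟨⟨e,t⟩,⟨⟨t,e⟩,⟨t,e⟩⟩⟩⟩.
[pell kiv] must have type ⟨t,⟨⟨e,t⟩,⟨⟨t,e⟩,⟨t,e⟩⟩⟩⟩. The sister kiv has type ⟨t,e⟩; that is not a function onto ⟨t,⟨⟨e,t⟩,⟨⟨t,e⟩,⟨t,e⟩⟩⟩⟩, so pell must be the functor, of type ⟨⟨t,e⟩,⟨t,⟨⟨e,t⟩,⟨⟨t,e⟩,⟨t,e⟩⟩⟩⟩⟩.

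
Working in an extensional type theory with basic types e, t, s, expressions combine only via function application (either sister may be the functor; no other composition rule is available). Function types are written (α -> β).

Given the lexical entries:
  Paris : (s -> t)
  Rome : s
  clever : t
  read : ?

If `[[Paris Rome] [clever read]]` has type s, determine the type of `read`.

(t -> (t -> s))

[[Paris Rome] [clever read]] must have type s. The sister [Paris Rome] has type t; that is not a function onto s, so [clever read] must be the functor, of type (t -> s).
[clever read] must have type (t -> s). The sister clever has type t; that is not a function onto (t -> s), so read must be the functor, of type (t -> (t -> s)).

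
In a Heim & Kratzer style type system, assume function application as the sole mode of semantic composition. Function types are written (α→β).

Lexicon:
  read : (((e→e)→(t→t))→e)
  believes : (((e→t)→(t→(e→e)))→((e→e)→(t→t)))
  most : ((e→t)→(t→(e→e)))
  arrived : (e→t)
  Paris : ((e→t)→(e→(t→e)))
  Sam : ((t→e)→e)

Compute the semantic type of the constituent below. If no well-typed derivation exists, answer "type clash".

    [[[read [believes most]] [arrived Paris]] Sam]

[believes most]: (((e→t)→(t→(e→e)))→((e→e)→(t→t))) applied to ((e→t)→(t→(e→e))) yields ((e→e)→(t→t)).
[read [believes most]]: (((e→e)→(t→t))→e) applied to ((e→e)→(t→t)) yields e.
[arrived Paris]: ((e→t)→(e→(t→e))) applied to (e→t) yields (e→(t→e)).
[[read [believes most]] [arrived Paris]]: (e→(t→e)) applied to e yields (t→e).
[[[read [believes most]] [arrived Paris]] Sam]: ((t→e)→e) applied to (t→e) yields e.

e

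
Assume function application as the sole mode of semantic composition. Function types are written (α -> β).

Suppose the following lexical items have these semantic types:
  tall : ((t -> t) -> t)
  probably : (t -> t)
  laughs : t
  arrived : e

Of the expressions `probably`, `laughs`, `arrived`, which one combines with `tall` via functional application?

probably — combines: tall : ((t -> t) -> t) takes probably : (t -> t) as argument, giving t.
laughs : t — neither side's domain matches the other.
arrived : e — neither side's domain matches the other.

probably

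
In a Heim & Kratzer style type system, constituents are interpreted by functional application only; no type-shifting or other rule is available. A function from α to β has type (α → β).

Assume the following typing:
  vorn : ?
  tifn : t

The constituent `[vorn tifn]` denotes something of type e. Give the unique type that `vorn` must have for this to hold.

At [vorn tifn] (required: e): tifn is t, which is not a function with range e; hence vorn is the functor — type (t → e).

(t → e)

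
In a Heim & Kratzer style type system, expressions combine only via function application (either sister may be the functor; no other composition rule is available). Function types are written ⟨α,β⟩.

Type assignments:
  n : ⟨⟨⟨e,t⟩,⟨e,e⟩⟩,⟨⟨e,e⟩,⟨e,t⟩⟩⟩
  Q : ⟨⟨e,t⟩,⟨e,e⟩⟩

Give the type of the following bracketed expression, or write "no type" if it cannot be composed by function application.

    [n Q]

[n Q]: functor n : ⟨⟨⟨e,t⟩,⟨e,e⟩⟩,⟨⟨e,e⟩,⟨e,t⟩⟩⟩, argument Q : ⟨⟨e,t⟩,⟨e,e⟩⟩; result ⟨⟨e,e⟩,⟨e,t⟩⟩.

⟨⟨e,e⟩,⟨e,t⟩⟩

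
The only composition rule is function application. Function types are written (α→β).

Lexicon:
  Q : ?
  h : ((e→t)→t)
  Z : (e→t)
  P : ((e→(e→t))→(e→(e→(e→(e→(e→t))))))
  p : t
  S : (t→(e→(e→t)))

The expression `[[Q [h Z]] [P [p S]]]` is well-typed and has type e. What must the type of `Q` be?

For [[Q [h Z]] [P [p S]]] to have type e with [P [p S]] of type (e→(e→(e→(e→(e→t))))), [Q [h Z]] must be the function: [Q [h Z]] : ((e→(e→(e→(e→(e→t)))))→e).
For [Q [h Z]] to have type ((e→(e→(e→(e→(e→t)))))→e) with [h Z] of type t, Q must be the function: Q : (t→((e→(e→(e→(e→(e→t)))))→e)).

(t→((e→(e→(e→(e→(e→t)))))→e))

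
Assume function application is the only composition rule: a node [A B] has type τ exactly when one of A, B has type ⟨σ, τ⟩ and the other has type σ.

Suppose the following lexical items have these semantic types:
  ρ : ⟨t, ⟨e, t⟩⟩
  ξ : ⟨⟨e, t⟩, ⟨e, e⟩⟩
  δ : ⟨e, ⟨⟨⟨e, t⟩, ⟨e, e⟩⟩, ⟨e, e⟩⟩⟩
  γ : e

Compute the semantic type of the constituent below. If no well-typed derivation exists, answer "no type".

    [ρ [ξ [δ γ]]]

no type

[δ γ]: δ is ⟨e, ⟨⟨⟨e, t⟩, ⟨e, e⟩⟩, ⟨e, e⟩⟩⟩, γ is e; result ⟨⟨⟨e, t⟩, ⟨e, e⟩⟩, ⟨e, e⟩⟩.
[ξ [δ γ]]: [δ γ] is ⟨⟨⟨e, t⟩, ⟨e, e⟩⟩, ⟨e, e⟩⟩, ξ is ⟨⟨e, t⟩, ⟨e, e⟩⟩; result ⟨e, e⟩.
[ρ [ξ [δ γ]]]: ⟨t, ⟨e, t⟩⟩ with ⟨e, e⟩ — neither is a function whose domain matches the other; composition fails here.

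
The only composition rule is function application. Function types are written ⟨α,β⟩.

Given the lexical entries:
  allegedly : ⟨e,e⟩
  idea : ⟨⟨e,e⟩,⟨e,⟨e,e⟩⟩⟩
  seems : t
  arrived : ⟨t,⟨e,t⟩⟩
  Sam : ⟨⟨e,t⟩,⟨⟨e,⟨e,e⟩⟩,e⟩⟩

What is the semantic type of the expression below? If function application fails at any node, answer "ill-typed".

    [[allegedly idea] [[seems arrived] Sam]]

[allegedly idea]: idea is ⟨⟨e,e⟩,⟨e,⟨e,e⟩⟩⟩, allegedly is ⟨e,e⟩; result ⟨e,⟨e,e⟩⟩.
[seems arrived]: arrived is ⟨t,⟨e,t⟩⟩, seems is t; result ⟨e,t⟩.
[[seems arrived] Sam]: Sam is ⟨⟨e,t⟩,⟨⟨e,⟨e,e⟩⟩,e⟩⟩, [seems arrived] is ⟨e,t⟩; result ⟨⟨e,⟨e,e⟩⟩,e⟩.
[[allegedly idea] [[seems arrived] Sam]]: [[seems arrived] Sam] is ⟨⟨e,⟨e,e⟩⟩,e⟩, [allegedly idea] is ⟨e,⟨e,e⟩⟩; result e.

e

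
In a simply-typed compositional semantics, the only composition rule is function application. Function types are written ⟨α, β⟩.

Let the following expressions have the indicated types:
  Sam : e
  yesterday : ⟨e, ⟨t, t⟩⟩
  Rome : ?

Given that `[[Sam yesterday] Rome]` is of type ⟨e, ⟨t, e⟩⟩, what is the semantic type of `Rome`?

⟨⟨t, t⟩, ⟨e, ⟨t, e⟩⟩⟩

[[Sam yesterday] Rome] must have type ⟨e, ⟨t, e⟩⟩. The sister [Sam yesterday] has type ⟨t, t⟩; that is not a function onto ⟨e, ⟨t, e⟩⟩, so Rome must be the functor, of type ⟨⟨t, t⟩, ⟨e, ⟨t, e⟩⟩⟩.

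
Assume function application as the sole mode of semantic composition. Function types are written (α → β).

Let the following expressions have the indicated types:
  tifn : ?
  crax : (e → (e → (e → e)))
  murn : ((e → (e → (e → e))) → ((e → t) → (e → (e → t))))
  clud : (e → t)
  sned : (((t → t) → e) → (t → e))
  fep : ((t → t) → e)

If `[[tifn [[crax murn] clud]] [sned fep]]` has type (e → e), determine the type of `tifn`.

((e → (e → t)) → ((t → e) → (e → e)))

[[tifn [[crax murn] clud]] [sned fep]] must have type (e → e). The sister [sned fep] has type (t → e); that is not a function onto (e → e), so [tifn [[crax murn] clud]] must be the functor, of type ((t → e) → (e → e)).
[tifn [[crax murn] clud]] must have type ((t → e) → (e → e)). The sister [[crax murn] clud] has type (e → (e → t)); that is not a function onto ((t → e) → (e → e)), so tifn must be the functor, of type ((e → (e → t)) → ((t → e) → (e → e))).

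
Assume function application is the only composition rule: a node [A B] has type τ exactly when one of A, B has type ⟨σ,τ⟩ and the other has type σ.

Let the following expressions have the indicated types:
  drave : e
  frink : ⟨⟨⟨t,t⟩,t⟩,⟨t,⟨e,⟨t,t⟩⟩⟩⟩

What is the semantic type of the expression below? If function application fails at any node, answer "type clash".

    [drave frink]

type clash

[drave frink]: e and ⟨⟨⟨t,t⟩,t⟩,⟨t,⟨e,⟨t,t⟩⟩⟩⟩ cannot combine by function application — type clash.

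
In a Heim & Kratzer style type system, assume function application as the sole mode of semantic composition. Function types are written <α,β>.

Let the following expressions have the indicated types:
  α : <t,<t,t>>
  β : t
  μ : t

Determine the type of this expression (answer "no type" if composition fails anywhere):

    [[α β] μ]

At [α β], α : <t,<t,t>> takes β : t, giving <t,t>.
At [[α β] μ], [α β] : <t,t> takes μ : t, giving t.

t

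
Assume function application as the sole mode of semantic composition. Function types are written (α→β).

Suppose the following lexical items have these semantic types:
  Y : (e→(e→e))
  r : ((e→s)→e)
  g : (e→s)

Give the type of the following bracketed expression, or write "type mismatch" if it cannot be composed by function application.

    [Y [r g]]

[r g]: ((e→s)→e) applied to (e→s) yields e.
[Y [r g]]: (e→(e→e)) applied to e yields (e→e).

(e→e)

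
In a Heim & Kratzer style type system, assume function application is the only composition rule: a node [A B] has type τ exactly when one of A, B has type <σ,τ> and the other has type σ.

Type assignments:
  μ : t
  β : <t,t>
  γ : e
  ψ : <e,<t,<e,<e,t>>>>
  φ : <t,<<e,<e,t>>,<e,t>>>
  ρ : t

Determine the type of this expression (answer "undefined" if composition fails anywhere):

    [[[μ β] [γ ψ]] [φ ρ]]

At [μ β], β : <t,t> takes μ : t, giving t.
At [γ ψ], ψ : <e,<t,<e,<e,t>>>> takes γ : e, giving <t,<e,<e,t>>>.
At [[μ β] [γ ψ]], [γ ψ] : <t,<e,<e,t>>> takes [μ β] : t, giving <e,<e,t>>.
At [φ ρ], φ : <t,<<e,<e,t>>,<e,t>>> takes ρ : t, giving <<e,<e,t>>,<e,t>>.
At [[[μ β] [γ ψ]] [φ ρ]], [φ ρ] : <<e,<e,t>>,<e,t>> takes [[μ β] [γ ψ]] : <e,<e,t>>, giving <e,t>.

<e,t>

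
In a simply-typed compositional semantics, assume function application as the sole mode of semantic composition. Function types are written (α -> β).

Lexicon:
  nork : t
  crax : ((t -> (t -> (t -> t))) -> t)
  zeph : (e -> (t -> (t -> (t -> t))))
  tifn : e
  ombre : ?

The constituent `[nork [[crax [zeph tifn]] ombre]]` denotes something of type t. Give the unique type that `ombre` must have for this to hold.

(t -> (t -> t))

For [nork [[crax [zeph tifn]] ombre]] to have type t with nork of type t, [[crax [zeph tifn]] ombre] must be the function: [[crax [zeph tifn]] ombre] : (t -> t).
For [[crax [zeph tifn]] ombre] to have type (t -> t) with [crax [zeph tifn]] of type t, ombre must be the function: ombre : (t -> (t -> t)).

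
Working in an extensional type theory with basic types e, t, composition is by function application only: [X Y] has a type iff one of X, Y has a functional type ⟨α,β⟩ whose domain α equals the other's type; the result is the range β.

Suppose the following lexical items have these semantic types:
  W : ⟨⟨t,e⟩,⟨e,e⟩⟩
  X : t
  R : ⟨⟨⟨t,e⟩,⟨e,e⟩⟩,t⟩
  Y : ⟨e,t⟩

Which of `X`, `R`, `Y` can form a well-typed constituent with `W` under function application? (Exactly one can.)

X : t — neither side's domain matches the other.
R — combines: R : ⟨⟨⟨t,e⟩,⟨e,e⟩⟩,t⟩ takes W : ⟨⟨t,e⟩,⟨e,e⟩⟩ as argument, giving t.
Y : ⟨e,t⟩ — neither side's domain matches the other.

R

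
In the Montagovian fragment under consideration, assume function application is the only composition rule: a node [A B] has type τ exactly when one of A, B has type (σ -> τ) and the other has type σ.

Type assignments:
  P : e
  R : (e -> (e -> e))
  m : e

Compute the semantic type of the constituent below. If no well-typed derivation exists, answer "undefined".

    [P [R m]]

At [R m], R : (e -> (e -> e)) takes m : e, giving (e -> e).
At [P [R m]], [R m] : (e -> e) takes P : e, giving e.

e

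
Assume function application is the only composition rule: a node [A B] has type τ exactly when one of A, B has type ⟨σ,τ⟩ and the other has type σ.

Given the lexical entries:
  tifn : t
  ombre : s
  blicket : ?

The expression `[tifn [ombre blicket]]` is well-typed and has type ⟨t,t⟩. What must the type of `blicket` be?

For [tifn [ombre blicket]] to have type ⟨t,t⟩ with tifn of type t, [ombre blicket] must be the function: [ombre blicket] : ⟨t,⟨t,t⟩⟩.
For [ombre blicket] to have type ⟨t,⟨t,t⟩⟩ with ombre of type s, blicket must be the function: blicket : ⟨s,⟨t,⟨t,t⟩⟩⟩.

⟨s,⟨t,⟨t,t⟩⟩⟩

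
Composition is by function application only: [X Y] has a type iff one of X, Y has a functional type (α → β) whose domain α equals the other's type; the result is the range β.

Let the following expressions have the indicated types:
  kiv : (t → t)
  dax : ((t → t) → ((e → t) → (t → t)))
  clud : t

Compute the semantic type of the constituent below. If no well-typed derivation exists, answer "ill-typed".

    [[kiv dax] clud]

ill-typed

At [kiv dax], dax : ((t → t) → ((e → t) → (t → t))) takes kiv : (t → t), giving ((e → t) → (t → t)).
[[kiv dax] clud]: ((e → t) → (t → t)) and t cannot combine by function application — type clash.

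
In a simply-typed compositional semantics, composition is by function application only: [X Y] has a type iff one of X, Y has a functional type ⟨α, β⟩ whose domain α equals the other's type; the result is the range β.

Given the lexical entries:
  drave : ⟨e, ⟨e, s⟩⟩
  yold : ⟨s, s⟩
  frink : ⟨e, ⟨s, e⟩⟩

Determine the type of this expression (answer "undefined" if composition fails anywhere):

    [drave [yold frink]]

[yold frink]: ⟨s, s⟩ and ⟨e, ⟨s, e⟩⟩ cannot combine by function application — type clash.

undefined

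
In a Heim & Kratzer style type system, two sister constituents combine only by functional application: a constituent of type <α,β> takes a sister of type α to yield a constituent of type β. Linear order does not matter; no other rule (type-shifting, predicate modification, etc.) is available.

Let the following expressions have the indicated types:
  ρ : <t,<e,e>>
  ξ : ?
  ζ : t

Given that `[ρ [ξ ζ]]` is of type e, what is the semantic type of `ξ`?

At [ρ [ξ ζ]] (required: e): ρ is <t,<e,e>>, which is not a function with range e; hence [ξ ζ] is the functor — type <<t,<e,e>>,e>.
At [ξ ζ] (required: <<t,<e,e>>,e>): ζ is t, which is not a function with range <<t,<e,e>>,e>; hence ξ is the functor — type <t,<<t,<e,e>>,e>>.

<t,<<t,<e,e>>,e>>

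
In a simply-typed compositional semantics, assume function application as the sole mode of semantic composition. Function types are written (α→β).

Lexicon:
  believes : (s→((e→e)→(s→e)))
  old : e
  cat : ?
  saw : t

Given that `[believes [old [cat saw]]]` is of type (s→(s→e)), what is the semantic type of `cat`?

[believes [old [cat saw]]] must have type (s→(s→e)). The sister believes has type (s→((e→e)→(s→e))); that is not a function onto (s→(s→e)), so [old [cat saw]] must be the functor, of type ((s→((e→e)→(s→e)))→(s→(s→e))).
[old [cat saw]] must have type ((s→((e→e)→(s→e)))→(s→(s→e))). The sister old has type e; that is not a function onto ((s→((e→e)→(s→e)))→(s→(s→e))), so [cat saw] must be the functor, of type (e→((s→((e→e)→(s→e)))→(s→(s→e)))).
[cat saw] must have type (e→((s→((e→e)→(s→e)))→(s→(s→e)))). The sister saw has type t; that is not a function onto (e→((s→((e→e)→(s→e)))→(s→(s→e)))), so cat must be the functor, of type (t→(e→((s→((e→e)→(s→e)))→(s→(s→e))))).

(t→(e→((s→((e→e)→(s→e)))→(s→(s→e)))))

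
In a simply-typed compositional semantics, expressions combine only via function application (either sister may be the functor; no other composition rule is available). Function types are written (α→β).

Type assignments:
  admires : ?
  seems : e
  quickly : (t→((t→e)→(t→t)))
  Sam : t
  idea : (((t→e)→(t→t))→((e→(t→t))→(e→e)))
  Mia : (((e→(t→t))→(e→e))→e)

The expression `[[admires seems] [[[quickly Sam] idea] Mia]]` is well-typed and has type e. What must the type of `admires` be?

[[admires seems] [[[quickly Sam] idea] Mia]] must have type e. The sister [[[quickly Sam] idea] Mia] has type e; that is not a function onto e, so [admires seems] must be the functor, of type (e→e).
[admires seems] must have type (e→e). The sister seems has type e; that is not a function onto (e→e), so admires must be the functor, of type (e→(e→e)).

(e→(e→e))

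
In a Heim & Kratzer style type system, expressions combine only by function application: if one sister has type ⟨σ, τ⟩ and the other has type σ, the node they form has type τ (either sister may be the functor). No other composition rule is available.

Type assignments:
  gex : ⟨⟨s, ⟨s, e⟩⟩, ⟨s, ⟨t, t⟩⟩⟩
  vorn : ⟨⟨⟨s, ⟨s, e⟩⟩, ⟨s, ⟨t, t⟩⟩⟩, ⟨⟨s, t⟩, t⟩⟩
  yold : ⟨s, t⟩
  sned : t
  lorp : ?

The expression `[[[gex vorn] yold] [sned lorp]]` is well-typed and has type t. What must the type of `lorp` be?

[[[gex vorn] yold] [sned lorp]] is required to be t. [[gex vorn] yold] : t cannot yield t as functor, so [sned lorp] : ⟨t, t⟩.
[sned lorp] is required to be ⟨t, t⟩. sned : t cannot yield ⟨t, t⟩ as functor, so lorp : ⟨t, ⟨t, t⟩⟩.

⟨t, ⟨t, t⟩⟩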